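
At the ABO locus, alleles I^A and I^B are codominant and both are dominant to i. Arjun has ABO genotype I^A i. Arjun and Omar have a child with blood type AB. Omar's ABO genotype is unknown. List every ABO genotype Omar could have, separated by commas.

I^A I^B, I^B I^B, I^B i

For each candidate genotype of Omar, check whether crossing it with I^A i can produce every observed child phenotype.
  I^A I^A → possible child types {A} ✗
  I^A I^B → possible child types {A, B, AB} ✓
  I^A i → possible child types {O, A} ✗
  I^B I^B → possible child types {B, AB} ✓
  I^B i → possible child types {O, A, B, AB} ✓
  i i → possible child types {O, A} ✗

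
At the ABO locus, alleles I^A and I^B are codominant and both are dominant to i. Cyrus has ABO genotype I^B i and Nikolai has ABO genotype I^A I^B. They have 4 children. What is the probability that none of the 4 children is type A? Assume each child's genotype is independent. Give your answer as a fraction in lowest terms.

81/256

ABO cross I^B i × I^A I^B → 1/4 A, 1/2 B, 1/4 AB.
So P(type A) = 1/4 per child.
P(not type A) = 3/4 for one child; (3/4)^4 = 81/256.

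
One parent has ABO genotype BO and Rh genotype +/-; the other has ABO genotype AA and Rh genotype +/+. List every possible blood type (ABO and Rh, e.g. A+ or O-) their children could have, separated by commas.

Gametes from BO × AA give offspring ABO genotypes AB, AO, i.e. phenotypes A, AB.
Rh cross +/- × +/+ → phenotypes Rh+.
Combining independently: A+, AB+.

A+, AB+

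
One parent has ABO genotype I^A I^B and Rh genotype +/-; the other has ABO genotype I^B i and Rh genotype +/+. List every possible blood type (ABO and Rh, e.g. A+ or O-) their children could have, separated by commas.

A+, B+, AB+

Gametes from I^A I^B × I^B i give offspring ABO genotypes I^A I^B, I^A i, I^B I^B, I^B i, i.e. phenotypes A, B, AB.
Rh cross +/- × +/+ → phenotypes Rh+.
Combining independently: A+, B+, AB+.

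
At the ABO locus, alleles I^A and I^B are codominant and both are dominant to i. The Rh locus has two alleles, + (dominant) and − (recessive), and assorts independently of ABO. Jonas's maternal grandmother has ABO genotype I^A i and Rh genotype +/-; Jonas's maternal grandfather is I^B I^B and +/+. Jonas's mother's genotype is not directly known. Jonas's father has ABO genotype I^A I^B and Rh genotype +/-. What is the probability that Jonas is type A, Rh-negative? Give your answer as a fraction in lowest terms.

Jonas's mother's ABO genotype from I^A i × I^B I^B: 1/2 I^A I^B, 1/2 I^B i.
Crossing each possibility with the father I^A I^B and summing P(type A): 1/2·1/4 + 1/2·1/4 = 1/4.
Similarly for Rh via the mother's Rh distribution: P(Rh-) = 1/8.
Independent loci: 1/4 × 1/8 = 1/32.

1/32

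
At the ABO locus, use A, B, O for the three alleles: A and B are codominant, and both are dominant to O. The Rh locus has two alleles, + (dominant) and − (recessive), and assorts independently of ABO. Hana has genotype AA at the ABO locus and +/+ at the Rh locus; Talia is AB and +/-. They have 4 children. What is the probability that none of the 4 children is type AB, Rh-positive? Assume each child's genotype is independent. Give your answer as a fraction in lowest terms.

ABO cross AA × AB → 1/2 A, 1/2 AB.
Rh cross +/+ × +/- → 1 Rh+; so P(type AB, Rh-positive) = 1/2 × 1 = 1/2 per child.
P(not type AB, Rh-positive) = 1/2 for one child; (1/2)^4 = 1/16.

1/16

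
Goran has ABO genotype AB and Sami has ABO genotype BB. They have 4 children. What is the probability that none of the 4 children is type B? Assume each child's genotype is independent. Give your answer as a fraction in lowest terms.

ABO cross AB × BB → 1/2 B, 1/2 AB.
So P(type B) = 1/2 per child.
P(not type B) = 1/2 for one child; (1/2)^4 = 1/16.

1/16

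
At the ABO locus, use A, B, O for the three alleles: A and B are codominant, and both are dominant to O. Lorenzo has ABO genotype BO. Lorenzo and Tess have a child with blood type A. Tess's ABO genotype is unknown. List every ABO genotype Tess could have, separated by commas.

For each candidate genotype of Tess, check whether crossing it with BO can produce every observed child phenotype.
  AA → possible child types {A, AB} ✓
  AB → possible child types {A, B, AB} ✓
  AO → possible child types {O, A, B, AB} ✓
  BB → possible child types {B} ✗
  BO → possible child types {O, B} ✗
  OO → possible child types {O, B} ✗

AA, AB, AO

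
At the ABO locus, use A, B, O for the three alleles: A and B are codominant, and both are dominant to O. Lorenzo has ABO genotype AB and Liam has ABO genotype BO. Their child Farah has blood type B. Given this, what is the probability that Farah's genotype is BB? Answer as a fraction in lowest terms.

Cross AB × BO → 1/4 AB, 1/4 AO, 1/4 BB, 1/4 BO.
Type-B genotypes among offspring: BB (1/4), BO (1/4); total 1/2.
P(BB | type B) = (1/4) / (1/2) = 1/2.

1/2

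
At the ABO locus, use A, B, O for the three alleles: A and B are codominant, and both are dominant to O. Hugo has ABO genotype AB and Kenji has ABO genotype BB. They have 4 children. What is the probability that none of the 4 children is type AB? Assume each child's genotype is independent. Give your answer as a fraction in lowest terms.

1/16

ABO cross AB × BB → 1/2 B, 1/2 AB.
So P(type AB) = 1/2 per child.
P(not type AB) = 1/2 for one child; (1/2)^4 = 1/16.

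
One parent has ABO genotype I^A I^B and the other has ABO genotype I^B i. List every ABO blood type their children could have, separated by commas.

Gametes from I^A I^B × I^B i give offspring ABO genotypes I^A I^B, I^A i, I^B I^B, I^B i, i.e. phenotypes A, B, AB.

A, B, AB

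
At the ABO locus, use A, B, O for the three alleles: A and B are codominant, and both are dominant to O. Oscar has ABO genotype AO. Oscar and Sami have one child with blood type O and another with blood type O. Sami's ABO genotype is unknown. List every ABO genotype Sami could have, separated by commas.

For each candidate genotype of Sami, check whether crossing it with AO can produce every observed child phenotype.
  AA → possible child types {A} ✗
  AB → possible child types {A, B, AB} ✗
  AO → possible child types {O, A} ✓
  BB → possible child types {B, AB} ✗
  BO → possible child types {O, A, B, AB} ✓
  OO → possible child types {O, A} ✓

AO, BO, OO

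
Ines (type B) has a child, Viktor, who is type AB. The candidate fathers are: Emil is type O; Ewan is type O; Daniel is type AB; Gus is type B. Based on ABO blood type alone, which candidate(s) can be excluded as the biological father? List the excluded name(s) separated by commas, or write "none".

Emil, Ewan, Gus

A candidate is excluded only if no genotype consistent with his phenotype could produce a type AB child with a type B mother.
Emil (type O): no genotype consistent with that phenotype can produce a type-AB child with a type-B mother.
Ewan (type O): no genotype consistent with that phenotype can produce a type-AB child with a type-B mother.
Gus (type B): no genotype consistent with that phenotype can produce a type-AB child with a type-B mother.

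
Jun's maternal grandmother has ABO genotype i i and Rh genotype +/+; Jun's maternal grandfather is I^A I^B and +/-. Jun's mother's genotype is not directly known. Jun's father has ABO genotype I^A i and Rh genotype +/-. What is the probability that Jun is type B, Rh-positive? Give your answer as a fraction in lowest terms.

7/64

Jun's mother's ABO genotype from i i × I^A I^B: 1/2 I^A i, 1/2 I^B i.
Crossing each possibility with the father I^A i and summing P(type B): 1/2·0 + 1/2·1/4 = 1/8.
Similarly for Rh via the mother's Rh distribution: P(Rh+) = 7/8.
Independent loci: 1/8 × 7/8 = 7/64.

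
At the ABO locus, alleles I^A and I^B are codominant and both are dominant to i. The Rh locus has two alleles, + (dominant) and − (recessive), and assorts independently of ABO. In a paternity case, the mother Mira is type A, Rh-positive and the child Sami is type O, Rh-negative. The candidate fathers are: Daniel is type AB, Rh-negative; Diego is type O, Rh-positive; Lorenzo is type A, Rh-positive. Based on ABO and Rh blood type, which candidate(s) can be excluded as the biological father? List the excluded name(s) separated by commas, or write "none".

A candidate is excluded only if no genotype consistent with his phenotype could produce a type O, Rh-negative child with a type A, Rh-positive mother.
Daniel (type AB, Rh-): no genotype consistent with that phenotype can produce a type-O Rh- child with a type-A mother.

Daniel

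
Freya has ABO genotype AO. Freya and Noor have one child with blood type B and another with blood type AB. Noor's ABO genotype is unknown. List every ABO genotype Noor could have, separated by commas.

AB, BB, BO

For each candidate genotype of Noor, check whether crossing it with AO can produce every observed child phenotype.
  AA → possible child types {A} ✗
  AB → possible child types {A, B, AB} ✓
  AO → possible child types {O, A} ✗
  BB → possible child types {B, AB} ✓
  BO → possible child types {O, A, B, AB} ✓
  OO → possible child types {O, A} ✗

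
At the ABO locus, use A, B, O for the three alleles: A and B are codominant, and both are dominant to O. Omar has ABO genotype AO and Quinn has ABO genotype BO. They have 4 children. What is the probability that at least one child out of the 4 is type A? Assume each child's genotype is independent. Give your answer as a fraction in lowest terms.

175/256

ABO cross AO × BO → 1/4 O, 1/4 A, 1/4 B, 1/4 AB.
So P(type A) = 1/4 per child.
P(none) = (3/4)^4 = 81/256; P(at least one) = 1 − 81/256 = 175/256.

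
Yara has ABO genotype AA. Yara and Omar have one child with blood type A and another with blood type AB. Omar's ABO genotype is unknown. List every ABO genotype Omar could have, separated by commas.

AB, BO

For each candidate genotype of Omar, check whether crossing it with AA can produce every observed child phenotype.
  AA → possible child types {A} ✗
  AB → possible child types {A, AB} ✓
  AO → possible child types {A} ✗
  BB → possible child types {AB} ✗
  BO → possible child types {A, AB} ✓
  OO → possible child types {A} ✗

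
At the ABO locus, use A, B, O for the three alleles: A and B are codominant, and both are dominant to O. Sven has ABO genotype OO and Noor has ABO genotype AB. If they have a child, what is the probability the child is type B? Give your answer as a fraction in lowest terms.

1/2

ABO cross OO × AB → offspring phenotypes: 1/2 A, 1/2 B.
So P(type B) = 1/2.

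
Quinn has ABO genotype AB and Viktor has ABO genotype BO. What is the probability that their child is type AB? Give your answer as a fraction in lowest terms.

ABO cross AB × BO → offspring phenotypes: 1/4 A, 1/2 B, 1/4 AB.
So P(type AB) = 1/4.

1/4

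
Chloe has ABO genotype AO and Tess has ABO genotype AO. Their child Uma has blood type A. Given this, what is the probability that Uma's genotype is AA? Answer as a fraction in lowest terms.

1/3

Cross AO × AO → 1/4 AA, 1/2 AO, 1/4 OO.
Type-A genotypes among offspring: AA (1/4), AO (1/2); total 3/4.
P(AA | type A) = (1/4) / (3/4) = 1/3.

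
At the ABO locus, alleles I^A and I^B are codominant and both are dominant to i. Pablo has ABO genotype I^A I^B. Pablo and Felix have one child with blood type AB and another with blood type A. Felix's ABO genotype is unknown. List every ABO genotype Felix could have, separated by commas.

I^A I^A, I^A I^B, I^A i, I^B i

For each candidate genotype of Felix, check whether crossing it with I^A I^B can produce every observed child phenotype.
  I^A I^A → possible child types {A, AB} ✓
  I^A I^B → possible child types {A, B, AB} ✓
  I^A i → possible child types {A, B, AB} ✓
  I^B I^B → possible child types {B, AB} ✗
  I^B i → possible child types {A, B, AB} ✓
  i i → possible child types {A, B} ✗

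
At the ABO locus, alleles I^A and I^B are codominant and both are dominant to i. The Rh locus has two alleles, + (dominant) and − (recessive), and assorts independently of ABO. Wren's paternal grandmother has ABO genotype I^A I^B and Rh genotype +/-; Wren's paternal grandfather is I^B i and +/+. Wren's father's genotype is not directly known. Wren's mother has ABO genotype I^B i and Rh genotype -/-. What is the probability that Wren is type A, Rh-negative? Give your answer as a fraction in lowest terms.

Wren's father's ABO genotype from I^A I^B × I^B i: 1/4 I^A I^B, 1/4 I^A i, 1/4 I^B I^B, 1/4 I^B i.
Crossing each possibility with the mother I^B i and summing P(type A): 1/4·1/4 + 1/4·1/4 + 1/4·0 + 1/4·0 = 1/8.
Similarly for Rh via the father's Rh distribution: P(Rh-) = 1/4.
Independent loci: 1/8 × 1/4 = 1/32.

1/32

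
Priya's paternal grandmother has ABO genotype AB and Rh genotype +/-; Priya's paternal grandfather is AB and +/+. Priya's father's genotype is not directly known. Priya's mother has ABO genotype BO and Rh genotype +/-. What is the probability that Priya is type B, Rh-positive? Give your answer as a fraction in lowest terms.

7/16

Priya's father's ABO genotype from AB × AB: 1/4 AA, 1/2 AB, 1/4 BB.
Crossing each possibility with the mother BO and summing P(type B): 1/4·0 + 1/2·1/2 + 1/4·1 = 1/2.
Similarly for Rh via the father's Rh distribution: P(Rh+) = 7/8.
Independent loci: 1/2 × 7/8 = 7/16.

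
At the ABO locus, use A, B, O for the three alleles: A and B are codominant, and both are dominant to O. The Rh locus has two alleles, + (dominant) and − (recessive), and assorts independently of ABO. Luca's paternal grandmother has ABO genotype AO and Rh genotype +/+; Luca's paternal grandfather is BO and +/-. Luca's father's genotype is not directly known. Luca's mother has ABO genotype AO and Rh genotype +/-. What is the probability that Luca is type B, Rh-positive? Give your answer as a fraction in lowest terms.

7/64

Luca's father's ABO genotype from AO × BO: 1/4 AB, 1/4 AO, 1/4 BO, 1/4 OO.
Crossing each possibility with the mother AO and summing P(type B): 1/4·1/4 + 1/4·0 + 1/4·1/4 + 1/4·0 = 1/8.
Similarly for Rh via the father's Rh distribution: P(Rh+) = 7/8.
Independent loci: 1/8 × 7/8 = 7/64.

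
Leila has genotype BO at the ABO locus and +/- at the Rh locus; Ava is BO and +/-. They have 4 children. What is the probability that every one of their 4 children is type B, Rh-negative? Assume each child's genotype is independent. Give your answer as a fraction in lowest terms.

81/65536

ABO cross BO × BO → 1/4 O, 3/4 B.
Rh cross +/- × +/- → 3/4 Rh+, 1/4 Rh-; so P(type B, Rh-negative) = 3/4 × 1/4 = 3/16 per child.
All 4 independent: (3/16)^4 = 81/65536.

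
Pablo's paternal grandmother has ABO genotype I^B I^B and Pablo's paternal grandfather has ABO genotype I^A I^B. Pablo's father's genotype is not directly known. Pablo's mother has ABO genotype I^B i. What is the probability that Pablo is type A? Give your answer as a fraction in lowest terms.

1/8

Pablo's father's ABO genotype from I^B I^B × I^A I^B: 1/2 I^A I^B, 1/2 I^B I^B.
Crossing each possibility with the mother I^B i and summing P(type A): 1/2·1/4 + 1/2·0 = 1/8.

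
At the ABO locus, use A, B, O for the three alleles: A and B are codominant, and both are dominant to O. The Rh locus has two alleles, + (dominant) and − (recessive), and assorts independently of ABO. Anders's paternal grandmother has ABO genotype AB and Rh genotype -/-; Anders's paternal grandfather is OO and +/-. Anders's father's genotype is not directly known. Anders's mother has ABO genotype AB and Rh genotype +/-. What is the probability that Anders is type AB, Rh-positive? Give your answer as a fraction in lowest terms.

5/32

Anders's father's ABO genotype from AB × OO: 1/2 AO, 1/2 BO.
Crossing each possibility with the mother AB and summing P(type AB): 1/2·1/4 + 1/2·1/4 = 1/4.
Similarly for Rh via the father's Rh distribution: P(Rh+) = 5/8.
Independent loci: 1/4 × 5/8 = 5/32.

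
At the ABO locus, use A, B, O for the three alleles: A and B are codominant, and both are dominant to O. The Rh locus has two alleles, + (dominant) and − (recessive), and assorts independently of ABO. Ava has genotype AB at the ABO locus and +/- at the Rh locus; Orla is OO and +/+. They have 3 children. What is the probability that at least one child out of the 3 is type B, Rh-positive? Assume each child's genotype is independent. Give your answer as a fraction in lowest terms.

ABO cross AB × OO → 1/2 A, 1/2 B.
Rh cross +/- × +/+ → 1 Rh+; so P(type B, Rh-positive) = 1/2 × 1 = 1/2 per child.
P(none) = (1/2)^3 = 1/8; P(at least one) = 1 − 1/8 = 7/8.

7/8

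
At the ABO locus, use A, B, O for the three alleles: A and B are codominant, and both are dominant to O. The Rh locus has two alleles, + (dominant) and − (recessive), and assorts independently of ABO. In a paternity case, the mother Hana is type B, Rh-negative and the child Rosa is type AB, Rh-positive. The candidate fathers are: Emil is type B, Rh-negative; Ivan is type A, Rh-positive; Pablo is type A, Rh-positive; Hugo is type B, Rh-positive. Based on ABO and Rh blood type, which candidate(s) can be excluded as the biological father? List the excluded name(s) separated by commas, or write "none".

Emil, Hugo

A candidate is excluded only if no genotype consistent with his phenotype could produce a type AB, Rh-positive child with a type B, Rh-negative mother.
Emil (type B, Rh-): no genotype consistent with that phenotype can produce a type-AB Rh+ child with a type-B mother.
Hugo (type B, Rh+): no genotype consistent with that phenotype can produce a type-AB Rh+ child with a type-B mother.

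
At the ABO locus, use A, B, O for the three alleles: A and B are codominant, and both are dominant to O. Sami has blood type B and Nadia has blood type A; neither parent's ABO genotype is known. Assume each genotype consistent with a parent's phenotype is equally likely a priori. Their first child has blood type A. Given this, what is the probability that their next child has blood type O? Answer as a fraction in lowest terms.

1/12

Possible genotypes: Sami ∈ {BB, BO}; Nadia ∈ {AA, AO}.
Weight each parental genotype pair by prior × P(type-A child):
  BO × AA: posterior weight 2/3; P(next child type O) = 0.
  BO × AO: posterior weight 1/3; P(next child type O) = 1/4.
Weighted sum = 1/12.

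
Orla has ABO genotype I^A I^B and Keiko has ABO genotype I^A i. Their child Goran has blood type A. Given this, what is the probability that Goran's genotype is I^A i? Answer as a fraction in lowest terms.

Cross I^A I^B × I^A i → 1/4 I^A I^A, 1/4 I^A I^B, 1/4 I^A i, 1/4 I^B i.
Type-A genotypes among offspring: I^A I^A (1/4), I^A i (1/4); total 1/2.
P(I^A i | type A) = (1/4) / (1/2) = 1/2.

1/2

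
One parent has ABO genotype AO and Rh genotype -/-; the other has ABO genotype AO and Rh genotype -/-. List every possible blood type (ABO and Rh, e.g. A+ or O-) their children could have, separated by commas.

O-, A-

Gametes from AO × AO give offspring ABO genotypes AA, AO, OO, i.e. phenotypes O, A.
Rh cross -/- × -/- → phenotypes Rh-.
Combining independently: O-, A-.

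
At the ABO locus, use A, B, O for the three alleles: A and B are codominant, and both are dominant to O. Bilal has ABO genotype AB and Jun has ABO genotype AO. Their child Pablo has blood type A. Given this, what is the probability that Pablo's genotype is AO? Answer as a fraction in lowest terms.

Cross AB × AO → 1/4 AA, 1/4 AB, 1/4 AO, 1/4 BO.
Type-A genotypes among offspring: AA (1/4), AO (1/4); total 1/2.
P(AO | type A) = (1/4) / (1/2) = 1/2.

1/2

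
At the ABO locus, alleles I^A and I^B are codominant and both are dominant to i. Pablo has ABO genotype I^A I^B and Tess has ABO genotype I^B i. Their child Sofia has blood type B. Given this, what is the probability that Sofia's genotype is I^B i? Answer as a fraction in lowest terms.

1/2

Cross I^A I^B × I^B i → 1/4 I^A I^B, 1/4 I^A i, 1/4 I^B I^B, 1/4 I^B i.
Type-B genotypes among offspring: I^B I^B (1/4), I^B i (1/4); total 1/2.
P(I^B i | type B) = (1/4) / (1/2) = 1/2.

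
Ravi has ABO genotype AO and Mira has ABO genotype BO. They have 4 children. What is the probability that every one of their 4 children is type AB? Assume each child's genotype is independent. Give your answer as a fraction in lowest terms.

ABO cross AO × BO → 1/4 O, 1/4 A, 1/4 B, 1/4 AB.
So P(type AB) = 1/4 per child.
All 4 independent: (1/4)^4 = 1/256.

1/256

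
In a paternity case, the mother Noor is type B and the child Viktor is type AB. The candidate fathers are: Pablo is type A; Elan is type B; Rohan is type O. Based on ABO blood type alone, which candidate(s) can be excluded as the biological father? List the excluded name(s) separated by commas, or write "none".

A candidate is excluded only if no genotype consistent with his phenotype could produce a type AB child with a type B mother.
Elan (type B): no genotype consistent with that phenotype can produce a type-AB child with a type-B mother.
Rohan (type O): no genotype consistent with that phenotype can produce a type-AB child with a type-B mother.

Elan, Rohan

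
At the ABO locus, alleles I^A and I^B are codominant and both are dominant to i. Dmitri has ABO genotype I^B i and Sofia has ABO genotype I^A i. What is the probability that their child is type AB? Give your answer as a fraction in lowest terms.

ABO cross I^B i × I^A i → offspring phenotypes: 1/4 O, 1/4 A, 1/4 B, 1/4 AB.
So P(type AB) = 1/4.

1/4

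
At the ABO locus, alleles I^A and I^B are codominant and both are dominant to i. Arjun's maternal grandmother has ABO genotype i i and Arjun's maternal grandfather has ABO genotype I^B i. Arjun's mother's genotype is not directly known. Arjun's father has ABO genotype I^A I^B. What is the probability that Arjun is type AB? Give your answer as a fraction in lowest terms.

1/8

Arjun's mother's ABO genotype from i i × I^B i: 1/2 I^B i, 1/2 i i.
Crossing each possibility with the father I^A I^B and summing P(type AB): 1/2·1/4 + 1/2·0 = 1/8.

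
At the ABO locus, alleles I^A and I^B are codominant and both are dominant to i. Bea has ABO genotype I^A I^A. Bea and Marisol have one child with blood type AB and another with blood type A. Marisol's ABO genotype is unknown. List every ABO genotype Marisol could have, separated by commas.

For each candidate genotype of Marisol, check whether crossing it with I^A I^A can produce every observed child phenotype.
  I^A I^A → possible child types {A} ✗
  I^A I^B → possible child types {A, AB} ✓
  I^A i → possible child types {A} ✗
  I^B I^B → possible child types {AB} ✗
  I^B i → possible child types {A, AB} ✓
  i i → possible child types {A} ✗

I^A I^B, I^B i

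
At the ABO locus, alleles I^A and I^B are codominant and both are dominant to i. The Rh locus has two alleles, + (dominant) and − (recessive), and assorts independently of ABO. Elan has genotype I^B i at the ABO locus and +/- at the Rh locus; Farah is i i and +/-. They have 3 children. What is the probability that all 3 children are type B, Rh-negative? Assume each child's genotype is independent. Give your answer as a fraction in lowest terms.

ABO cross I^B i × i i → 1/2 O, 1/2 B.
Rh cross +/- × +/- → 3/4 Rh+, 1/4 Rh-; so P(type B, Rh-negative) = 1/2 × 1/4 = 1/8 per child.
All 3 independent: (1/8)^3 = 1/512.

1/512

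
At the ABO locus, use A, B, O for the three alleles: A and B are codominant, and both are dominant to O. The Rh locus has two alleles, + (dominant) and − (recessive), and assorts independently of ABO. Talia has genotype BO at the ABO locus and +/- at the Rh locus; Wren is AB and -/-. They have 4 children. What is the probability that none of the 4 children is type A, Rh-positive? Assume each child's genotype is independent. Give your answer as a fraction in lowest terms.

2401/4096

ABO cross BO × AB → 1/4 A, 1/2 B, 1/4 AB.
Rh cross +/- × -/- → 1/2 Rh+, 1/2 Rh-; so P(type A, Rh-positive) = 1/4 × 1/2 = 1/8 per child.
P(not type A, Rh-positive) = 7/8 for one child; (7/8)^4 = 2401/4096.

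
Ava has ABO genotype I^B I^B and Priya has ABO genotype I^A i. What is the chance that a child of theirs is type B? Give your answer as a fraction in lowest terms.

1/2

ABO cross I^B I^B × I^A i → offspring phenotypes: 1/2 B, 1/2 AB.
So P(type B) = 1/2.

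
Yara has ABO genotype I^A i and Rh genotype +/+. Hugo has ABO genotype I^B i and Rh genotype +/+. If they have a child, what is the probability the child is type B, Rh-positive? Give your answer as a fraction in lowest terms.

1/4

ABO cross I^A i × I^B i → offspring phenotypes: 1/4 O, 1/4 A, 1/4 B, 1/4 AB.
Rh cross +/+ × +/+ → 1 Rh+.
Independent loci: P(type B, Rh-positive) = 1/4 × 1 = 1/4.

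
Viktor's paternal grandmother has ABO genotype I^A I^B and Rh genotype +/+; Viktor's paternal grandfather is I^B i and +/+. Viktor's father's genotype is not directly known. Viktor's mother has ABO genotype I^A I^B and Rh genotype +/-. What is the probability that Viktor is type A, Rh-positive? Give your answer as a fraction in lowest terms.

1/4

Viktor's father's ABO genotype from I^A I^B × I^B i: 1/4 I^A I^B, 1/4 I^A i, 1/4 I^B I^B, 1/4 I^B i.
Crossing each possibility with the mother I^A I^B and summing P(type A): 1/4·1/4 + 1/4·1/2 + 1/4·0 + 1/4·1/4 = 1/4.
Similarly for Rh via the father's Rh distribution: P(Rh+) = 1.
Independent loci: 1/4 × 1 = 1/4.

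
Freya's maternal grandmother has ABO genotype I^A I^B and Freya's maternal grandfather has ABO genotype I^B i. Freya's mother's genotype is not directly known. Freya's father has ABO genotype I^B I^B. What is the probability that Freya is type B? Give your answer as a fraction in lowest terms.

3/4

Freya's mother's ABO genotype from I^A I^B × I^B i: 1/4 I^A I^B, 1/4 I^A i, 1/4 I^B I^B, 1/4 I^B i.
Crossing each possibility with the father I^B I^B and summing P(type B): 1/4·1/2 + 1/4·1/2 + 1/4·1 + 1/4·1 = 3/4.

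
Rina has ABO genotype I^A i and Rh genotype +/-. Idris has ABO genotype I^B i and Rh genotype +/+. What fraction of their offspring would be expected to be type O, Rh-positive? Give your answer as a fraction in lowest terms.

1/4

ABO cross I^A i × I^B i → offspring phenotypes: 1/4 O, 1/4 A, 1/4 B, 1/4 AB.
Rh cross +/- × +/+ → 1 Rh+.
Independent loci: P(type O, Rh-positive) = 1/4 × 1 = 1/4.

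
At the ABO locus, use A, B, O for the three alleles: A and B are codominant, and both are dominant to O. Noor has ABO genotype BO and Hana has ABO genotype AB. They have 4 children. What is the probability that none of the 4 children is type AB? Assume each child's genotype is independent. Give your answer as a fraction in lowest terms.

81/256

ABO cross BO × AB → 1/4 A, 1/2 B, 1/4 AB.
So P(type AB) = 1/4 per child.
P(not type AB) = 3/4 for one child; (3/4)^4 = 81/256.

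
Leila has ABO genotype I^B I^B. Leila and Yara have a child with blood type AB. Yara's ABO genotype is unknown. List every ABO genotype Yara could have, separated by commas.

For each candidate genotype of Yara, check whether crossing it with I^B I^B can produce every observed child phenotype.
  I^A I^A → possible child types {AB} ✓
  I^A I^B → possible child types {B, AB} ✓
  I^A i → possible child types {B, AB} ✓
  I^B I^B → possible child types {B} ✗
  I^B i → possible child types {B} ✗
  i i → possible child types {B} ✗

I^A I^A, I^A I^B, I^A i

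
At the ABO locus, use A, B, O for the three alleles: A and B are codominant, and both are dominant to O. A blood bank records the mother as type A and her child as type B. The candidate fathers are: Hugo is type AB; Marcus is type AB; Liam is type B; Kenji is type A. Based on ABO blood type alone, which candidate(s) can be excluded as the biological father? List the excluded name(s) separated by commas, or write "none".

A candidate is excluded only if no genotype consistent with his phenotype could produce a type B child with a type A mother.
Kenji (type A): no genotype consistent with that phenotype can produce a type-B child with a type-A mother.

Kenji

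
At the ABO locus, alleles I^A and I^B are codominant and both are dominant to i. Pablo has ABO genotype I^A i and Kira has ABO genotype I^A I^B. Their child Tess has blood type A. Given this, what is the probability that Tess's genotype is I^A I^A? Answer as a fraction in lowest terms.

1/2

Cross I^A i × I^A I^B → 1/4 I^A I^A, 1/4 I^A I^B, 1/4 I^A i, 1/4 I^B i.
Type-A genotypes among offspring: I^A I^A (1/4), I^A i (1/4); total 1/2.
P(I^A I^A | type A) = (1/4) / (1/2) = 1/2.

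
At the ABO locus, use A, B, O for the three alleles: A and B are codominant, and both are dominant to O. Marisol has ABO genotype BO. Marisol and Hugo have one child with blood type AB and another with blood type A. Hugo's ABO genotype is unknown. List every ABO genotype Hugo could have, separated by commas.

For each candidate genotype of Hugo, check whether crossing it with BO can produce every observed child phenotype.
  AA → possible child types {A, AB} ✓
  AB → possible child types {A, B, AB} ✓
  AO → possible child types {O, A, B, AB} ✓
  BB → possible child types {B} ✗
  BO → possible child types {O, B} ✗
  OO → possible child types {O, B} ✗

AA, AB, AO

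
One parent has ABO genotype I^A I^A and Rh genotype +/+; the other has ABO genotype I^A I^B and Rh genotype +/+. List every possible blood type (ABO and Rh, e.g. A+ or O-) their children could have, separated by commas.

A+, AB+

Gametes from I^A I^A × I^A I^B give offspring ABO genotypes I^A I^A, I^A I^B, i.e. phenotypes A, AB.
Rh cross +/+ × +/+ → phenotypes Rh+.
Combining independently: A+, AB+.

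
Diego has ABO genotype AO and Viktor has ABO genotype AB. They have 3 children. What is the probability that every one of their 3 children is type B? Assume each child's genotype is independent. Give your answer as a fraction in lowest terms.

1/64

ABO cross AO × AB → 1/2 A, 1/4 B, 1/4 AB.
So P(type B) = 1/4 per child.
All 3 independent: (1/4)^3 = 1/64.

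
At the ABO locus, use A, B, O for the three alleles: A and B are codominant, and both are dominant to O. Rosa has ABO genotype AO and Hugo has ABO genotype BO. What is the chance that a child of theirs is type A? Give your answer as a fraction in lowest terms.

1/4

ABO cross AO × BO → offspring phenotypes: 1/4 O, 1/4 A, 1/4 B, 1/4 AB.
So P(type A) = 1/4.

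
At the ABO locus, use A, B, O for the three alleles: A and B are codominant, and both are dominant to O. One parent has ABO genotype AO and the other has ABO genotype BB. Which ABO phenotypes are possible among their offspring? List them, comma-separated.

Gametes from AO × BB give offspring ABO genotypes AB, BO, i.e. phenotypes B, AB.

B, AB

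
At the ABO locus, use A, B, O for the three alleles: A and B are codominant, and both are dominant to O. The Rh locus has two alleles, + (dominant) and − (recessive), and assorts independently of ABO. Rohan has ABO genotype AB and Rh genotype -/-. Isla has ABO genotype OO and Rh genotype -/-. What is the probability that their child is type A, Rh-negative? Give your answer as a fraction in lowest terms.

ABO cross AB × OO → offspring phenotypes: 1/2 A, 1/2 B.
Rh cross -/- × -/- → 1 Rh-.
Independent loci: P(type A, Rh-negative) = 1/2 × 1 = 1/2.

1/2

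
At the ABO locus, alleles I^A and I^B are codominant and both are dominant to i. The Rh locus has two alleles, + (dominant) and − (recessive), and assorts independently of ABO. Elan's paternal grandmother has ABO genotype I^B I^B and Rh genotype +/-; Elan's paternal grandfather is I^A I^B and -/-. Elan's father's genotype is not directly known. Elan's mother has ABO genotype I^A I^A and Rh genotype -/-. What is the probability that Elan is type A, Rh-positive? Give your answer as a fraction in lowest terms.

Elan's father's ABO genotype from I^B I^B × I^A I^B: 1/2 I^A I^B, 1/2 I^B I^B.
Crossing each possibility with the mother I^A I^A and summing P(type A): 1/2·1/2 + 1/2·0 = 1/4.
Similarly for Rh via the father's Rh distribution: P(Rh+) = 1/4.
Independent loci: 1/4 × 1/4 = 1/16.

1/16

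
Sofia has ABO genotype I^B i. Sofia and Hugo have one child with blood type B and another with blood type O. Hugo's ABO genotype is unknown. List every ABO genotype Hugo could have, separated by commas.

I^A i, I^B i, i i

For each candidate genotype of Hugo, check whether crossing it with I^B i can produce every observed child phenotype.
  I^A I^A → possible child types {A, AB} ✗
  I^A I^B → possible child types {A, B, AB} ✗
  I^A i → possible child types {O, A, B, AB} ✓
  I^B I^B → possible child types {B} ✗
  I^B i → possible child types {O, B} ✓
  i i → possible child types {O, B} ✓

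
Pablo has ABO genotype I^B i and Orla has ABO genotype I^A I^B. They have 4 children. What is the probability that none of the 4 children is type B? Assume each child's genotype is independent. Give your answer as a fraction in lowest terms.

ABO cross I^B i × I^A I^B → 1/4 A, 1/2 B, 1/4 AB.
So P(type B) = 1/2 per child.
P(not type B) = 1/2 for one child; (1/2)^4 = 1/16.

1/16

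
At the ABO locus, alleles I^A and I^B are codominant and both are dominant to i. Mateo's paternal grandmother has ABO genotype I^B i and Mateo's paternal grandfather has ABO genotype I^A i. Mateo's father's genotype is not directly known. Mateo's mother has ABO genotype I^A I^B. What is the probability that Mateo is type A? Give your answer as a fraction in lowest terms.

3/8

Mateo's father's ABO genotype from I^B i × I^A i: 1/4 I^A I^B, 1/4 I^A i, 1/4 I^B i, 1/4 i i.
Crossing each possibility with the mother I^A I^B and summing P(type A): 1/4·1/4 + 1/4·1/2 + 1/4·1/4 + 1/4·1/2 = 3/8.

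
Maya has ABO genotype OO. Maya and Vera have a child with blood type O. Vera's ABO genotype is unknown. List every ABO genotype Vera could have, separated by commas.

For each candidate genotype of Vera, check whether crossing it with OO can produce every observed child phenotype.
  AA → possible child types {A} ✗
  AB → possible child types {A, B} ✗
  AO → possible child types {O, A} ✓
  BB → possible child types {B} ✗
  BO → possible child types {O, B} ✓
  OO → possible child types {O} ✓

AO, BO, OO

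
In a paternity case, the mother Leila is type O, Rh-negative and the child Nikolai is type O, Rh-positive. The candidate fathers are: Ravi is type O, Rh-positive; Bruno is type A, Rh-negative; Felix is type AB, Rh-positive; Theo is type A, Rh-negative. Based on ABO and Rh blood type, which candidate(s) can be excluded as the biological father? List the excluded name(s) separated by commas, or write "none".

A candidate is excluded only if no genotype consistent with his phenotype could produce a type O, Rh-positive child with a type O, Rh-negative mother.
Bruno (type A, Rh-): no genotype consistent with that phenotype can produce a type-O Rh+ child with a type-O mother.
Felix (type AB, Rh+): no genotype consistent with that phenotype can produce a type-O Rh+ child with a type-O mother.
Theo (type A, Rh-): no genotype consistent with that phenotype can produce a type-O Rh+ child with a type-O mother.

Bruno, Felix, Theo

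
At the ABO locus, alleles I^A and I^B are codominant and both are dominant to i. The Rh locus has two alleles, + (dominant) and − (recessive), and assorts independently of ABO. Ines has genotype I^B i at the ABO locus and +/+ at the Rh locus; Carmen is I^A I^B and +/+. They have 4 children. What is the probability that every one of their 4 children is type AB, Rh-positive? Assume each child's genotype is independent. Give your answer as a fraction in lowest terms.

1/256

ABO cross I^B i × I^A I^B → 1/4 A, 1/2 B, 1/4 AB.
Rh cross +/+ × +/+ → 1 Rh+; so P(type AB, Rh-positive) = 1/4 × 1 = 1/4 per child.
All 4 independent: (1/4)^4 = 1/256.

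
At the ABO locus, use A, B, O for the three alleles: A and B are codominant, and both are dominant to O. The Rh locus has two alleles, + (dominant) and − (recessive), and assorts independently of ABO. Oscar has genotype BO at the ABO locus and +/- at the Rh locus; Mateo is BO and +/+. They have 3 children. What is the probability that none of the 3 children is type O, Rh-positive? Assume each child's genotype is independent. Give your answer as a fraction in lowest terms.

27/64

ABO cross BO × BO → 1/4 O, 3/4 B.
Rh cross +/- × +/+ → 1 Rh+; so P(type O, Rh-positive) = 1/4 × 1 = 1/4 per child.
P(not type O, Rh-positive) = 3/4 for one child; (3/4)^3 = 27/64.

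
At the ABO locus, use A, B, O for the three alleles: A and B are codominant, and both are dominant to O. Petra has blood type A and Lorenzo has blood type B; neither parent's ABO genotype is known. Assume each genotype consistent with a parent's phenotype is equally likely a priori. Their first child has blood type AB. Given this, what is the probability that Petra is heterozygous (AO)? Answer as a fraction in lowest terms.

1/3

Possible genotypes: Petra ∈ {AA, AO}; Lorenzo ∈ {BB, BO}.
Weight each parental genotype pair by prior × P(type-AB child):
  AA × BB: posterior weight 4/9.
  AA × BO: posterior weight 2/9.
  AO × BB: posterior weight 2/9.
  AO × BO: posterior weight 1/9.
Sum the posterior weight over pairs where Petra is AO: 1/3.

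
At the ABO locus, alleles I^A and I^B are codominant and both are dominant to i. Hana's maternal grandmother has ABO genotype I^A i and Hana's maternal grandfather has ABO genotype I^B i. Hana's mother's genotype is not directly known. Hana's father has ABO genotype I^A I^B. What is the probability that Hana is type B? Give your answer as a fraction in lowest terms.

3/8

Hana's mother's ABO genotype from I^A i × I^B i: 1/4 I^A I^B, 1/4 I^A i, 1/4 I^B i, 1/4 i i.
Crossing each possibility with the father I^A I^B and summing P(type B): 1/4·1/4 + 1/4·1/4 + 1/4·1/2 + 1/4·1/2 = 3/8.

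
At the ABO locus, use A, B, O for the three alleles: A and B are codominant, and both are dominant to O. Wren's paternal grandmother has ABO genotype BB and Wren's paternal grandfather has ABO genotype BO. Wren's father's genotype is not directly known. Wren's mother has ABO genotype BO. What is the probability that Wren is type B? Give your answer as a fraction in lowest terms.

7/8

Wren's father's ABO genotype from BB × BO: 1/2 BB, 1/2 BO.
Crossing each possibility with the mother BO and summing P(type B): 1/2·1 + 1/2·3/4 = 7/8.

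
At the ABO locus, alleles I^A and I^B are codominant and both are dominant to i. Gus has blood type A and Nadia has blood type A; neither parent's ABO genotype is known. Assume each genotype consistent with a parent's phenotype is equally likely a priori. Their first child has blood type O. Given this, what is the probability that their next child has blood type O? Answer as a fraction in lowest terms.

Possible genotypes: Gus ∈ {I^A I^A, I^A i}; Nadia ∈ {I^A I^A, I^A i}.
Weight each parental genotype pair by prior × P(type-O child):
  I^A i × I^A i: posterior weight 1; P(next child type O) = 1/4.
Weighted sum = 1/4.

1/4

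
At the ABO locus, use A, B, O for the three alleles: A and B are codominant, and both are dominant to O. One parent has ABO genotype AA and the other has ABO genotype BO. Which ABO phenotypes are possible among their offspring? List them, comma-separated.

Gametes from AA × BO give offspring ABO genotypes AB, AO, i.e. phenotypes A, AB.

A, AB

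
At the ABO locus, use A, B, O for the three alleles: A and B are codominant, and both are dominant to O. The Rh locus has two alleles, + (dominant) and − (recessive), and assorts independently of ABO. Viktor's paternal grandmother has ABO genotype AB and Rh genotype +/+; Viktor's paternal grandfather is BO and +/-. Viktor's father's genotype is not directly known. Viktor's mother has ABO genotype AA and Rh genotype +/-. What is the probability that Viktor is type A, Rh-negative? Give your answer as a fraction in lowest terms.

Viktor's father's ABO genotype from AB × BO: 1/4 AB, 1/4 AO, 1/4 BB, 1/4 BO.
Crossing each possibility with the mother AA and summing P(type A): 1/4·1/2 + 1/4·1 + 1/4·0 + 1/4·1/2 = 1/2.
Similarly for Rh via the father's Rh distribution: P(Rh-) = 1/8.
Independent loci: 1/2 × 1/8 = 1/16.

1/16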